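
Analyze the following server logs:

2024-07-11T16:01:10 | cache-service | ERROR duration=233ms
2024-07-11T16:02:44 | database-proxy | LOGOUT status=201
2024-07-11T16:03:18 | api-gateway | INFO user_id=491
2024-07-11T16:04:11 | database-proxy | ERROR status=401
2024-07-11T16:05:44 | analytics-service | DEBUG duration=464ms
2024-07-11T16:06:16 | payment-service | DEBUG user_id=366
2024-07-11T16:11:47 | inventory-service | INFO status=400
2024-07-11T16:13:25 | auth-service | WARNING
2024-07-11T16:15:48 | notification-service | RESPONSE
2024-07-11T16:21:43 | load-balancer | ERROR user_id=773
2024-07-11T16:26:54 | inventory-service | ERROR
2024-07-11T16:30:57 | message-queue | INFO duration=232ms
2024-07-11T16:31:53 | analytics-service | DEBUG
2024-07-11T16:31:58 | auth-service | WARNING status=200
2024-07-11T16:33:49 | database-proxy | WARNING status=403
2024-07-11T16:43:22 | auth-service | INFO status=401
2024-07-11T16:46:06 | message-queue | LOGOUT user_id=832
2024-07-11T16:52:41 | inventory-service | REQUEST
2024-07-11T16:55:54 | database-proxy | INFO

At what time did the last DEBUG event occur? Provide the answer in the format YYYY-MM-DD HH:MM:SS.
2024-07-11 16:31:53

To find the last event:

1. Filter for all DEBUG events
2. Sort by timestamp
3. Select the last one
4. Timestamp: 2024-07-11 16:31:53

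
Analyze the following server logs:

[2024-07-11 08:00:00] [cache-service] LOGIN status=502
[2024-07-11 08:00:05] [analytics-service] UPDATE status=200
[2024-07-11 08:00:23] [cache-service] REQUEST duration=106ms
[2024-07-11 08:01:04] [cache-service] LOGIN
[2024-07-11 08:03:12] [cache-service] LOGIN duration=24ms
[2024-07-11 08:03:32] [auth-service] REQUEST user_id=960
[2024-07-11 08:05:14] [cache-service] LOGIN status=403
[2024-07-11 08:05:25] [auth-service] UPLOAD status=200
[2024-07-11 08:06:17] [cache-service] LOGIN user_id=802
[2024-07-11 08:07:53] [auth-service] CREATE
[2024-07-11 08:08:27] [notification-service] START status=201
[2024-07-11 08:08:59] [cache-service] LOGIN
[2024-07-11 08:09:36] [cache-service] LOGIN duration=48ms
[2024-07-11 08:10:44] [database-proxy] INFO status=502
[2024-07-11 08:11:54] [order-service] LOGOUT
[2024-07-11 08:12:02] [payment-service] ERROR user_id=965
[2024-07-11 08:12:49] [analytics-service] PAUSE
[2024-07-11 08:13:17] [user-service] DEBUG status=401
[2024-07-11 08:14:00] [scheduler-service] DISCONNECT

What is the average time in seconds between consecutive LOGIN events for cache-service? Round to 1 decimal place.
96.0

To calculate average interval:

1. Find all LOGIN events for cache-service in order
2. Calculate time gaps between consecutive events
3. Compute mean of gaps: 576 / 6 = 96.0 seconds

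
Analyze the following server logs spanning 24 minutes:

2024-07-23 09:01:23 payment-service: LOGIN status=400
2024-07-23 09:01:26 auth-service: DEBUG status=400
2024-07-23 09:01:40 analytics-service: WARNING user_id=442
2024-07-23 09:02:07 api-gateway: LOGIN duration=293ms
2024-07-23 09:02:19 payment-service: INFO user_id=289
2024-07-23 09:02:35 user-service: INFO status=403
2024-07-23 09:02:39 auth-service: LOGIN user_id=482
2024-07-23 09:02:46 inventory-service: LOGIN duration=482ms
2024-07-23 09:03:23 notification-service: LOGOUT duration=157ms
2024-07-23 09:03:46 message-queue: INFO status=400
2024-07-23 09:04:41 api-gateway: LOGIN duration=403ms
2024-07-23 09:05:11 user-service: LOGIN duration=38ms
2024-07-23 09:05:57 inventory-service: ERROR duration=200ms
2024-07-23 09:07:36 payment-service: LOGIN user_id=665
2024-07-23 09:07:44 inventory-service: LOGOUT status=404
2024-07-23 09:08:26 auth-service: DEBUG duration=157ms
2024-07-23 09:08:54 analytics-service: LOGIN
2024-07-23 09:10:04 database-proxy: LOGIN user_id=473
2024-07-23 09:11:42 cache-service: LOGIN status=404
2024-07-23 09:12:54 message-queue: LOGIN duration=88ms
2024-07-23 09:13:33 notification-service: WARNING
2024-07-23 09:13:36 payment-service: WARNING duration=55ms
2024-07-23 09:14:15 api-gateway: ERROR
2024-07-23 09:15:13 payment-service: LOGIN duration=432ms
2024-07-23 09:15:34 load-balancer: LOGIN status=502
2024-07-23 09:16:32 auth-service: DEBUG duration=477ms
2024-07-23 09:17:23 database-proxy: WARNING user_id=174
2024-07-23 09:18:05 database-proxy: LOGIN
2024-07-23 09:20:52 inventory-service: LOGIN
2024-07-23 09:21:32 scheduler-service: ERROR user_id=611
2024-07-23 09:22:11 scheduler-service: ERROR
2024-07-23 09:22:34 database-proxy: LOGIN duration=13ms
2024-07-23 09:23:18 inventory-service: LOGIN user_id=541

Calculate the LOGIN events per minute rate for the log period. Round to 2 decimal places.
0.71

To calculate the rate:

1. Count total LOGIN events: 17
2. Total time period: 24 minutes
3. Rate = 17 / 24 = 0.71 events per minute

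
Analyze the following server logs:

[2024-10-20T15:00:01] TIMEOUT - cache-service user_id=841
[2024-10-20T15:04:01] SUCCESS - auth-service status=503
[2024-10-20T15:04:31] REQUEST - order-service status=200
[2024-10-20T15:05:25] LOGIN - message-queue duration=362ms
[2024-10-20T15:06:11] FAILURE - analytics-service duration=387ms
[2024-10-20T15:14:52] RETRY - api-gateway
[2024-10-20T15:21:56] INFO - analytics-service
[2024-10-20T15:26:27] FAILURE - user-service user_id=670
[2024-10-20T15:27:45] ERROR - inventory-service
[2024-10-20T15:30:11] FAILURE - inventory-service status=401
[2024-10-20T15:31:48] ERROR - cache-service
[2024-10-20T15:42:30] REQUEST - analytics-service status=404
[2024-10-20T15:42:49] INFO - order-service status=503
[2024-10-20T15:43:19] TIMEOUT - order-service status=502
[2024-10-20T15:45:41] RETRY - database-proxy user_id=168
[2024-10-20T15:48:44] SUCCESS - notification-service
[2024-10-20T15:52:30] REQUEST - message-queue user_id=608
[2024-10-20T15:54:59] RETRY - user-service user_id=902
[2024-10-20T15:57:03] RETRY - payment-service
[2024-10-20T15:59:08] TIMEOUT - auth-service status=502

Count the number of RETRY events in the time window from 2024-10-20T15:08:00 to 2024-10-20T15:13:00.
0

To count events in the time window:

1. Window boundaries: 2024-10-20T15:08:00 to 2024-10-20T15:13:00
2. Filter for RETRY events within this window
3. Count matching events: 0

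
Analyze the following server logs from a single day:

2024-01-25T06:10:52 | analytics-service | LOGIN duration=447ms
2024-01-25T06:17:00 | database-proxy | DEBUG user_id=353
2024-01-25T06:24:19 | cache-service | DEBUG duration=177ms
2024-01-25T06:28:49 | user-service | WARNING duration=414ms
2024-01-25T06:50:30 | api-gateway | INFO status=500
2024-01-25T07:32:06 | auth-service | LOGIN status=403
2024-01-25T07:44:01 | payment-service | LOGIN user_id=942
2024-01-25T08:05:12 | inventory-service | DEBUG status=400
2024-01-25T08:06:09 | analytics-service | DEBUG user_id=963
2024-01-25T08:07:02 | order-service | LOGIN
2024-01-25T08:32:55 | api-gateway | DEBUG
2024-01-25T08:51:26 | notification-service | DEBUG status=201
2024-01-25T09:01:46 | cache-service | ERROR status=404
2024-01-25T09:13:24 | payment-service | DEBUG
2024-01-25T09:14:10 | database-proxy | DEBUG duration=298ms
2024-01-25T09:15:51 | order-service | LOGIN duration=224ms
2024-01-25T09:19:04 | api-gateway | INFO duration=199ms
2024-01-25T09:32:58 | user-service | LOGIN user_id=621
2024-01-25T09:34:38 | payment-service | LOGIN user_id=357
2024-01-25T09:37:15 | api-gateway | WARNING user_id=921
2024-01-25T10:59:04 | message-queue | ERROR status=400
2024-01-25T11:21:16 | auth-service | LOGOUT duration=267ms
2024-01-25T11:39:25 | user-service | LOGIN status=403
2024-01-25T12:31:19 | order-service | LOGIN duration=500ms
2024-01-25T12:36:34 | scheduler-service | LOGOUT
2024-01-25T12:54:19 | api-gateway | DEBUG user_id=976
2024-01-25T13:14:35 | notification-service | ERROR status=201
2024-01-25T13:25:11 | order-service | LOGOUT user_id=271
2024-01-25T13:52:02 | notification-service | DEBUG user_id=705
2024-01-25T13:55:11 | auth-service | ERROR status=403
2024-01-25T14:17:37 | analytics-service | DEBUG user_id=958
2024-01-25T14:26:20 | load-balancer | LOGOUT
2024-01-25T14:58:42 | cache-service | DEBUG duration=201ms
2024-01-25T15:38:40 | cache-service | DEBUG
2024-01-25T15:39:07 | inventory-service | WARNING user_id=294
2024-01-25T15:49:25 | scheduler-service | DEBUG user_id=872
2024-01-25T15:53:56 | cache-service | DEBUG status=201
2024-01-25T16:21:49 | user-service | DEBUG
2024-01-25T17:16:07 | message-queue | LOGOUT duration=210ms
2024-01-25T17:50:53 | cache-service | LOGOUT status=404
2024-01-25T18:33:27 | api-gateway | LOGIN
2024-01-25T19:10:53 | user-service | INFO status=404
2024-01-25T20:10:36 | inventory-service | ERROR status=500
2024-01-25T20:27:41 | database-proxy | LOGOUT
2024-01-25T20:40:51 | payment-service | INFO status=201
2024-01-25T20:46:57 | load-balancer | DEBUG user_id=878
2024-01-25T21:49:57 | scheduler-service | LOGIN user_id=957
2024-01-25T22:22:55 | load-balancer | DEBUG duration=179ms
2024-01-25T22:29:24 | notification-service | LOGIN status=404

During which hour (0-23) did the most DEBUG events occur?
8

To find the peak hour:

1. Group all DEBUG events by hour
2. Count events in each hour
3. Find hour with maximum count
4. Peak hour: 8 (with 4 events)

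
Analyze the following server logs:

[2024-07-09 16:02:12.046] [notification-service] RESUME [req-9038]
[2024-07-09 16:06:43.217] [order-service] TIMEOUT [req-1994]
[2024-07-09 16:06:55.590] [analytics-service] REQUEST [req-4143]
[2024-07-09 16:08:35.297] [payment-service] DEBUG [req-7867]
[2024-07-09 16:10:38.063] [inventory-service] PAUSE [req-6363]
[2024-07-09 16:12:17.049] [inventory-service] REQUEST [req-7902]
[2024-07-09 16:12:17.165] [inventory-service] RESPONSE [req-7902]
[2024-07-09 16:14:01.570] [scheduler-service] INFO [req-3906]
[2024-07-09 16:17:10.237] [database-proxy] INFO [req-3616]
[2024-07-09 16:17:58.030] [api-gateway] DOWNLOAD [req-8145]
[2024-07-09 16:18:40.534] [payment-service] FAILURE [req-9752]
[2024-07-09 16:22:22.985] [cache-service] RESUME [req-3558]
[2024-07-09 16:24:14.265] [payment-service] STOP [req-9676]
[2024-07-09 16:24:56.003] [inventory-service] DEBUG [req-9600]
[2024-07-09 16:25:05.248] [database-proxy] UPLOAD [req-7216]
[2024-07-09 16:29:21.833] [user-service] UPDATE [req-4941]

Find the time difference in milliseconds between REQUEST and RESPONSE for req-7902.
116

To calculate latency:

1. Find REQUEST with id req-7902: 2024-07-09 16:12:17.049
2. Find RESPONSE with id req-7902: 2024-07-09 16:12:17.165
3. Latency: 2024-07-09 16:12:17.165 - 2024-07-09 16:12:17.049 = 116ms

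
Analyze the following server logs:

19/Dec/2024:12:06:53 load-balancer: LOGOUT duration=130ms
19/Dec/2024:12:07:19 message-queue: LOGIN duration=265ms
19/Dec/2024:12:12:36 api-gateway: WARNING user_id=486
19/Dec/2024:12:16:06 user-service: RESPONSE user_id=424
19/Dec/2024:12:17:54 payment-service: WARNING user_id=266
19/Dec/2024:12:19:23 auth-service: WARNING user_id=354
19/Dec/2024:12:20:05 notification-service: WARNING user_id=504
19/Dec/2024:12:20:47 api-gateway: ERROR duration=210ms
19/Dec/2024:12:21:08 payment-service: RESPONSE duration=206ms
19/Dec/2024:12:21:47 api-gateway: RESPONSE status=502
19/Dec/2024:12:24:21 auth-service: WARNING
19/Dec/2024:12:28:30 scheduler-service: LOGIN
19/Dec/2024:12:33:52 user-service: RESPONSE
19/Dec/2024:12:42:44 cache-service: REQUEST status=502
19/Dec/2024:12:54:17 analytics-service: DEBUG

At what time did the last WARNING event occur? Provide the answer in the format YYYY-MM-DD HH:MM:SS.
2024-12-19 12:24:21

To find the last event:

1. Filter for all WARNING events
2. Sort by timestamp
3. Select the last one
4. Timestamp: 2024-12-19 12:24:21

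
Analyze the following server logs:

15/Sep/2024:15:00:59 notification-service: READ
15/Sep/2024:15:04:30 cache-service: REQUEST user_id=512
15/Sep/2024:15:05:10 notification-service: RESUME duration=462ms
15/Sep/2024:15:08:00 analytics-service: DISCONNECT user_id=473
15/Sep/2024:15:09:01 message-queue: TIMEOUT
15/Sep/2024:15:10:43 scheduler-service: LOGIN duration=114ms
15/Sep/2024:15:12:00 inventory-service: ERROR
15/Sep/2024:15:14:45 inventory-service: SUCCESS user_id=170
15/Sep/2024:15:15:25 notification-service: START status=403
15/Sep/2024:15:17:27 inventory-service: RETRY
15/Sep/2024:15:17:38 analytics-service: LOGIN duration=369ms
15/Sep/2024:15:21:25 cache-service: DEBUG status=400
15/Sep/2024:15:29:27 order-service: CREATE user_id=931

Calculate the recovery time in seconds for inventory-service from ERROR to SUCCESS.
165

To calculate recovery time:

1. Find ERROR event for inventory-service: 15/Sep/2024:15:12:00
2. Find next SUCCESS event for inventory-service: 15/Sep/2024:15:14:45
3. Recovery time: 15/Sep/2024:15:14:45 - 15/Sep/2024:15:12:00 = 165 seconds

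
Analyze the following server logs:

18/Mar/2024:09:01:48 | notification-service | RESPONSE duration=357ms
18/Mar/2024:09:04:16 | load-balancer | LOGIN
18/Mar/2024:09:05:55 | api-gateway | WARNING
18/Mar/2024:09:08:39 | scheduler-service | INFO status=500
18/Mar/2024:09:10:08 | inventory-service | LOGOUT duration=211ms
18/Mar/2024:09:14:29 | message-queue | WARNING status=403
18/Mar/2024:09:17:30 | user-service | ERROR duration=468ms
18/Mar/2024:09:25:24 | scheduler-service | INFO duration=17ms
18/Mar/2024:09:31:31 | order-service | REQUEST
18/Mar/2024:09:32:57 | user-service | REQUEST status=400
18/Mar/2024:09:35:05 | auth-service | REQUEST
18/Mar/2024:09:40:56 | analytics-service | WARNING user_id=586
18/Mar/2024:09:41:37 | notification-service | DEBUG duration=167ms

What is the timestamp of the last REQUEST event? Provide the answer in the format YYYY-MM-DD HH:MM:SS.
2024-03-18 09:35:05

To find the last event:

1. Filter for all REQUEST events
2. Sort by timestamp
3. Select the last one
4. Timestamp: 2024-03-18 09:35:05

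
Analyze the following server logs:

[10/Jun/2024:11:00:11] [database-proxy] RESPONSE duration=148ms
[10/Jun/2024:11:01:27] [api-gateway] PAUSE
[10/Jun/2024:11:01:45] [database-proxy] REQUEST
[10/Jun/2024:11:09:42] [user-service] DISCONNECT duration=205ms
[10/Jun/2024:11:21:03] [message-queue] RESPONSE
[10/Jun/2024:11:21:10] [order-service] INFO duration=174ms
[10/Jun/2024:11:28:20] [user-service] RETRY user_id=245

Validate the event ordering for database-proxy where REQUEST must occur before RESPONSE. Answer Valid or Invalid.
Invalid

To validate ordering:

1. Required order: REQUEST → RESPONSE
2. Rule: REQUEST must occur before RESPONSE
3. Check actual order of events for database-proxy
4. Result: Invalid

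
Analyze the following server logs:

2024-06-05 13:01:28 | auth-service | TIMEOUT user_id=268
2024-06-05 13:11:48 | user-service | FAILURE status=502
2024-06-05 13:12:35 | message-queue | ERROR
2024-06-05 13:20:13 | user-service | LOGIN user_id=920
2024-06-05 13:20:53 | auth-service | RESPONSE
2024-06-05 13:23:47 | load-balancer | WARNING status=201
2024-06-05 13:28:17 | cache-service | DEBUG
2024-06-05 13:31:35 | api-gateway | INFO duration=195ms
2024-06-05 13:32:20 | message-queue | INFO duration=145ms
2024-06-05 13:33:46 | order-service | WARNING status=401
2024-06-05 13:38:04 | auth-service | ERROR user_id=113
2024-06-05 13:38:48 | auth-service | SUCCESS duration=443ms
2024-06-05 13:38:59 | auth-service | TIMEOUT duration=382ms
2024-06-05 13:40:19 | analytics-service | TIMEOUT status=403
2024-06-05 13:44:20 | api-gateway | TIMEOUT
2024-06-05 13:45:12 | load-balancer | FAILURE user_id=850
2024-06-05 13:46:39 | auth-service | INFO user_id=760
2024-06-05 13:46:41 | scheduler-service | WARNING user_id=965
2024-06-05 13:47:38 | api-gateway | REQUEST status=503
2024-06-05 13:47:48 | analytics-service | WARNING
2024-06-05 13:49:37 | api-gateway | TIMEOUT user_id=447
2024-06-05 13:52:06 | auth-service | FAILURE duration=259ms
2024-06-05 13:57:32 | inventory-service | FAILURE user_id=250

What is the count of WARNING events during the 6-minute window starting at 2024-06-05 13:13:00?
0

To count events in the time window:

1. Window boundaries: 2024-06-05 13:13:00 to 2024-06-05 13:19:00
2. Filter for WARNING events within this window
3. Count matching events: 0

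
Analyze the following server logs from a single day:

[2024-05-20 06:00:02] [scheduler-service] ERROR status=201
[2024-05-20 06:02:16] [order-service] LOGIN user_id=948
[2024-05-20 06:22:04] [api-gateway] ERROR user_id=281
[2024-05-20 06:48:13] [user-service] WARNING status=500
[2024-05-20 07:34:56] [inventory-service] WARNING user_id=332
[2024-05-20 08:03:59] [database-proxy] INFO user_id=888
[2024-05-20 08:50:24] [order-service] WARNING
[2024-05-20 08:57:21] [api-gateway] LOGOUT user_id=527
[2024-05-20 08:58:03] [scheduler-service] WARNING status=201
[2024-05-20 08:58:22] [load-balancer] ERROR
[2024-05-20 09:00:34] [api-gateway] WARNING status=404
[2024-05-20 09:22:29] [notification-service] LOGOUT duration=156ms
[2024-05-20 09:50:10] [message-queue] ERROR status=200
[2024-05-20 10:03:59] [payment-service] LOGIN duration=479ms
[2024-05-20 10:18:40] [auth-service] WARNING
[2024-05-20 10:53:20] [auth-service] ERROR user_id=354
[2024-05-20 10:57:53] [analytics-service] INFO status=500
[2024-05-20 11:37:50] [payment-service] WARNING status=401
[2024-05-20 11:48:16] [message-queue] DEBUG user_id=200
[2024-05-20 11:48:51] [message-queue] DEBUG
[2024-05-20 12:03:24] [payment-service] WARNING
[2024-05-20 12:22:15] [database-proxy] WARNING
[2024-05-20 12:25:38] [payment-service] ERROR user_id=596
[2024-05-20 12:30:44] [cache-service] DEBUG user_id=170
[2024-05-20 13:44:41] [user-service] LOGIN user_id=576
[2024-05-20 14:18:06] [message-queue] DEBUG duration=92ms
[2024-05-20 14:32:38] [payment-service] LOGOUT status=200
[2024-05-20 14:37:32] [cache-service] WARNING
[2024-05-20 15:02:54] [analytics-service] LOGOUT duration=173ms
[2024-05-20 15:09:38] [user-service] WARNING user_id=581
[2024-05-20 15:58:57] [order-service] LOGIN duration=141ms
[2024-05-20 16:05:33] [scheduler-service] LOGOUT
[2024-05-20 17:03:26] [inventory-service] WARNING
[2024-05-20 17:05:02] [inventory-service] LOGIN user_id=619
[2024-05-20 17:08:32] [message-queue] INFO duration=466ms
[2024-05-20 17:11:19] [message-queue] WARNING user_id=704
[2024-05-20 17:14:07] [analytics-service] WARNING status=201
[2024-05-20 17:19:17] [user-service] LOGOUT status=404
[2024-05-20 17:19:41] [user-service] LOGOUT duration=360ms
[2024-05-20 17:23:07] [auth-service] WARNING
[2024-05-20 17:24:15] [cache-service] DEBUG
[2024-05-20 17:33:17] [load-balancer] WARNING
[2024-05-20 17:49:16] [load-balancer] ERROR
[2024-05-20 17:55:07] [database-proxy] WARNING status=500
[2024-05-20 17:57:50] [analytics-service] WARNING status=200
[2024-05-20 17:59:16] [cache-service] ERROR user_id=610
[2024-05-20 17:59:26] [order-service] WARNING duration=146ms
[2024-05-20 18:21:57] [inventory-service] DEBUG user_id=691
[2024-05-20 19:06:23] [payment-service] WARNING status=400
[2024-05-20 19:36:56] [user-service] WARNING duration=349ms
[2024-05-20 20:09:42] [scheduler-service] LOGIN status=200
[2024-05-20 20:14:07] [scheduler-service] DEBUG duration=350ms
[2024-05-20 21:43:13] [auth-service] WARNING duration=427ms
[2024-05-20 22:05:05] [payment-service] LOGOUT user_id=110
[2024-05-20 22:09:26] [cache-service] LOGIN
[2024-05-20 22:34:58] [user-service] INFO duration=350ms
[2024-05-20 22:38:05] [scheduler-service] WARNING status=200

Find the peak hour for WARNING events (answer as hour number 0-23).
17

To find the peak hour:

1. Group all WARNING events by hour
2. Count events in each hour
3. Find hour with maximum count
4. Peak hour: 17 (with 8 events)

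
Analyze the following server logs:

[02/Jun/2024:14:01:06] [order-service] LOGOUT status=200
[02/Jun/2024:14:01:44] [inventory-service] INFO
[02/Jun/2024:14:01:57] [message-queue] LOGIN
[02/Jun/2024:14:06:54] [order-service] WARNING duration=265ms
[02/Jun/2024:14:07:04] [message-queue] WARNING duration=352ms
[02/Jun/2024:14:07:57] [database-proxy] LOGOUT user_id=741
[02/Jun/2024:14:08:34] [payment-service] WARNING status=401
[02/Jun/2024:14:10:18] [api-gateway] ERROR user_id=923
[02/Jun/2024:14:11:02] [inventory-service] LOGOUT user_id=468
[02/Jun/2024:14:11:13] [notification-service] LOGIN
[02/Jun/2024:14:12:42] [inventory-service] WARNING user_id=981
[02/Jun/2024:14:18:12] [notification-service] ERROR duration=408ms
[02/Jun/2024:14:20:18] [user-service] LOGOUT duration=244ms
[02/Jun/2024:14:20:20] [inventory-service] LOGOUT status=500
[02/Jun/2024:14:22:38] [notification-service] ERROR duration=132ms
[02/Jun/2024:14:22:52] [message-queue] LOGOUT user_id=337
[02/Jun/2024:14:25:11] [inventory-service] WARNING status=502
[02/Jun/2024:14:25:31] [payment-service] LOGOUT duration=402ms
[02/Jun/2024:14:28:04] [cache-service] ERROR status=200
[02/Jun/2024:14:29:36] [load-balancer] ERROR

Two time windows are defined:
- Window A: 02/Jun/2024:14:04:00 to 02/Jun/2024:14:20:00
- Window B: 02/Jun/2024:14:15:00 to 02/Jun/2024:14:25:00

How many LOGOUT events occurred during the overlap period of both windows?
0

To find overlap events:

1. Window A: 02/Jun/2024:14:04:00 to 02/Jun/2024:14:20:00
2. Window B: 02/Jun/2024:14:15:00 to 02/Jun/2024:14:25:00
3. Overlap period: 02/Jun/2024:14:15:00 to 02/Jun/2024:14:20:00
4. Count LOGOUT events in overlap: 0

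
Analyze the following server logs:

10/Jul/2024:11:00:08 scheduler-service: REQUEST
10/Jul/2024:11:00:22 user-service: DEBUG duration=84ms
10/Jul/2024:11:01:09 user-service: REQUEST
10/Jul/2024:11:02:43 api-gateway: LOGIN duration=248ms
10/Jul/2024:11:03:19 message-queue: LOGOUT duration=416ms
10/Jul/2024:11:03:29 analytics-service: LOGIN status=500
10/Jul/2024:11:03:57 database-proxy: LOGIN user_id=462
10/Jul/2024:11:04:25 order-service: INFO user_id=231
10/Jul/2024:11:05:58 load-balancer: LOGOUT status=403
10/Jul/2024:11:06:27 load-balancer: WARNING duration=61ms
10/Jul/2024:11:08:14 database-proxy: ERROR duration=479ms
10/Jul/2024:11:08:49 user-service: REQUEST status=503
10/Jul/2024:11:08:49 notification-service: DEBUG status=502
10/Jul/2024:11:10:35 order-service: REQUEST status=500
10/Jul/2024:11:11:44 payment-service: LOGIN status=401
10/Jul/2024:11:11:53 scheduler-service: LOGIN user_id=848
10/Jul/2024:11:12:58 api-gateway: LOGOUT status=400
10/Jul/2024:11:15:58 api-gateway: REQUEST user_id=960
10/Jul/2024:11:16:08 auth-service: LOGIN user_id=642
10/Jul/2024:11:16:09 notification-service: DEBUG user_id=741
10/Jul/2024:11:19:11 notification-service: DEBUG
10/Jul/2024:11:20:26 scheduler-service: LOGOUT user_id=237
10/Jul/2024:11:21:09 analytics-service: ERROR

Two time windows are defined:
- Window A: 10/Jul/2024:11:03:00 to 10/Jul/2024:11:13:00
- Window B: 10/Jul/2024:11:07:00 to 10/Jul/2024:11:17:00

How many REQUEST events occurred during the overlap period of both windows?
2

To find overlap events:

1. Window A: 10/Jul/2024:11:03:00 to 10/Jul/2024:11:13:00
2. Window B: 10/Jul/2024:11:07:00 to 10/Jul/2024:11:17:00
3. Overlap period: 10/Jul/2024:11:07:00 to 10/Jul/2024:11:13:00
4. Count REQUEST events in overlap: 2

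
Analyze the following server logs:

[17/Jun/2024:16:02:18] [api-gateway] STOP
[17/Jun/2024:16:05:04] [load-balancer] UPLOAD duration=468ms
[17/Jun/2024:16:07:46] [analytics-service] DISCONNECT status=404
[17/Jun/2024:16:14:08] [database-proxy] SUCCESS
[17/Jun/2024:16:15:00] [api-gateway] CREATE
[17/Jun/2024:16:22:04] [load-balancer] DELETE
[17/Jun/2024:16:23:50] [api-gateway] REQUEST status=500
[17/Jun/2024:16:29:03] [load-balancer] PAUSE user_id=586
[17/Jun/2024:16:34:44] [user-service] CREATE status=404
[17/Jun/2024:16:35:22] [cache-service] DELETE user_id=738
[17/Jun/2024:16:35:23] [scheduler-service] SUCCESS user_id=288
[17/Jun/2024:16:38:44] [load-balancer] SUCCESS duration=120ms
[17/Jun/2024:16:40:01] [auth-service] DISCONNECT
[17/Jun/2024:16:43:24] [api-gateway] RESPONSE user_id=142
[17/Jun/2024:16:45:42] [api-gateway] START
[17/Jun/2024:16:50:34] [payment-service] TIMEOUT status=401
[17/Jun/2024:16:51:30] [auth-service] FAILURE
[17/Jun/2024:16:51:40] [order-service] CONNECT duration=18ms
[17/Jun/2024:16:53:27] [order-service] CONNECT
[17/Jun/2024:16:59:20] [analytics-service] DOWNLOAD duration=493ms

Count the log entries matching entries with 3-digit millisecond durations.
3

To find matching entries:

1. Pattern to match: entries with 3-digit millisecond durations
2. Scan each log entry for the pattern
3. Count matches: 3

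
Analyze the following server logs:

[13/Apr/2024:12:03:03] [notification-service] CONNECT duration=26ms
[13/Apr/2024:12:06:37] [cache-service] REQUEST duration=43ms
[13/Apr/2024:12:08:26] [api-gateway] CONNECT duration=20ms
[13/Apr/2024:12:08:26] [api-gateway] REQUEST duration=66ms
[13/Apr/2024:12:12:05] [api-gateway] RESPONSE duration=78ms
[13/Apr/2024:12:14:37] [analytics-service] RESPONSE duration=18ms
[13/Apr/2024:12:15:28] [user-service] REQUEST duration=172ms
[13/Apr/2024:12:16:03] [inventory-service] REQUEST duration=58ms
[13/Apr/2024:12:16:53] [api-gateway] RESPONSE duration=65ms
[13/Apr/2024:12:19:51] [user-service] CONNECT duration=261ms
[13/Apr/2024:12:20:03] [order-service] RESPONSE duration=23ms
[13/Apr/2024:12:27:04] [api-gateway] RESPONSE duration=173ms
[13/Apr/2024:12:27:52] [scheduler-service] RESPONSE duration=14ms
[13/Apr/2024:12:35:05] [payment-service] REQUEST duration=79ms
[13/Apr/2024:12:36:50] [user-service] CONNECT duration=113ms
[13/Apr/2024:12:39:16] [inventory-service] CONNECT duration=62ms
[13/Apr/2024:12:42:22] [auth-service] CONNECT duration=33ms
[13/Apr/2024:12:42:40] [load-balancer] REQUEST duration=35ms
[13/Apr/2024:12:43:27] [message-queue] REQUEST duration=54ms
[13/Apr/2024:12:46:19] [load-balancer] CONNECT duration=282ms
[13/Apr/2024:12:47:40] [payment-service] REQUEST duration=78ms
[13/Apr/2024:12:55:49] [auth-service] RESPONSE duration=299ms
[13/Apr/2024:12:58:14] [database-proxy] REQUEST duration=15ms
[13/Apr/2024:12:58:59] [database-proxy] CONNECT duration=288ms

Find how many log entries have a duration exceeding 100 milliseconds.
7

To count timeouts:

1. Threshold: 100ms
2. Extract duration from each log entry
3. Count entries where duration > 100
4. Timeout count: 7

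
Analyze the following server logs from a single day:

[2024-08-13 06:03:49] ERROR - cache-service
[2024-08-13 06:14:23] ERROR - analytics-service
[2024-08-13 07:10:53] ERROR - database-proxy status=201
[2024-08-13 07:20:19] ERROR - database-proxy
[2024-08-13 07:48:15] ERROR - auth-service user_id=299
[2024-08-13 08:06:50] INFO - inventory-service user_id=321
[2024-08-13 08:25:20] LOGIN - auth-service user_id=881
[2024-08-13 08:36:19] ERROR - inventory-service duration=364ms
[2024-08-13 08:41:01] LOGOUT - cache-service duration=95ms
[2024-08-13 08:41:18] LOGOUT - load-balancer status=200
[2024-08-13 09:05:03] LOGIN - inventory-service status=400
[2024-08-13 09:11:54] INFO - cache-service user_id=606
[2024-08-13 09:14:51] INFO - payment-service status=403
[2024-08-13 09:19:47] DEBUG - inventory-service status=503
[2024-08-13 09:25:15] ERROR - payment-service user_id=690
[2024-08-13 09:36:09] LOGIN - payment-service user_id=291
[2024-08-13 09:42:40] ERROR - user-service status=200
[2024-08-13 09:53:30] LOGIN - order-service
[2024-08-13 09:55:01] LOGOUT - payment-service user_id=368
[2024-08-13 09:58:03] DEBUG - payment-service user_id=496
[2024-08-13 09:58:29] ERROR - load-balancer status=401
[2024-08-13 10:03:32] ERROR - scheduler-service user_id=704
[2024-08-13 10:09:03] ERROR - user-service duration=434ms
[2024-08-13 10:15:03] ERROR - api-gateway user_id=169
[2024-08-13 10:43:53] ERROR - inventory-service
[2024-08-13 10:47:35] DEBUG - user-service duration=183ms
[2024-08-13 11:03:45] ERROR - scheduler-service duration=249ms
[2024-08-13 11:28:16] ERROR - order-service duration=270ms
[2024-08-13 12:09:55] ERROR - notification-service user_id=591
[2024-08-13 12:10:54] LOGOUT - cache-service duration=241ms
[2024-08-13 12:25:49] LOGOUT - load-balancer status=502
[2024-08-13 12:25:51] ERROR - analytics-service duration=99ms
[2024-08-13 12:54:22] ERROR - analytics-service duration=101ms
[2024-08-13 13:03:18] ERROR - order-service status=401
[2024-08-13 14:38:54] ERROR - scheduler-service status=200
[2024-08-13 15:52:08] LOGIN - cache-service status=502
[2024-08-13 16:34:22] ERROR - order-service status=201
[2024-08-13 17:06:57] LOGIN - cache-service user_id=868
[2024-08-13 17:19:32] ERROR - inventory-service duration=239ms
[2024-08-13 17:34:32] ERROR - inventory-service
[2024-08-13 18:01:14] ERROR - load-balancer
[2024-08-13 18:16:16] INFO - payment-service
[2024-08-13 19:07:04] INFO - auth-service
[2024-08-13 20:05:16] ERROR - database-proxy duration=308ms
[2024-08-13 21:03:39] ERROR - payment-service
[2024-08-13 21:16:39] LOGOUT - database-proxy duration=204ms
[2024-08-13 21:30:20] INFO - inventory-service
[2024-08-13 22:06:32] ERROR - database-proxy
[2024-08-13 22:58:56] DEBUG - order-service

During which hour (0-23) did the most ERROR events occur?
10

To find the peak hour:

1. Group all ERROR events by hour
2. Count events in each hour
3. Find hour with maximum count
4. Peak hour: 10 (with 4 events)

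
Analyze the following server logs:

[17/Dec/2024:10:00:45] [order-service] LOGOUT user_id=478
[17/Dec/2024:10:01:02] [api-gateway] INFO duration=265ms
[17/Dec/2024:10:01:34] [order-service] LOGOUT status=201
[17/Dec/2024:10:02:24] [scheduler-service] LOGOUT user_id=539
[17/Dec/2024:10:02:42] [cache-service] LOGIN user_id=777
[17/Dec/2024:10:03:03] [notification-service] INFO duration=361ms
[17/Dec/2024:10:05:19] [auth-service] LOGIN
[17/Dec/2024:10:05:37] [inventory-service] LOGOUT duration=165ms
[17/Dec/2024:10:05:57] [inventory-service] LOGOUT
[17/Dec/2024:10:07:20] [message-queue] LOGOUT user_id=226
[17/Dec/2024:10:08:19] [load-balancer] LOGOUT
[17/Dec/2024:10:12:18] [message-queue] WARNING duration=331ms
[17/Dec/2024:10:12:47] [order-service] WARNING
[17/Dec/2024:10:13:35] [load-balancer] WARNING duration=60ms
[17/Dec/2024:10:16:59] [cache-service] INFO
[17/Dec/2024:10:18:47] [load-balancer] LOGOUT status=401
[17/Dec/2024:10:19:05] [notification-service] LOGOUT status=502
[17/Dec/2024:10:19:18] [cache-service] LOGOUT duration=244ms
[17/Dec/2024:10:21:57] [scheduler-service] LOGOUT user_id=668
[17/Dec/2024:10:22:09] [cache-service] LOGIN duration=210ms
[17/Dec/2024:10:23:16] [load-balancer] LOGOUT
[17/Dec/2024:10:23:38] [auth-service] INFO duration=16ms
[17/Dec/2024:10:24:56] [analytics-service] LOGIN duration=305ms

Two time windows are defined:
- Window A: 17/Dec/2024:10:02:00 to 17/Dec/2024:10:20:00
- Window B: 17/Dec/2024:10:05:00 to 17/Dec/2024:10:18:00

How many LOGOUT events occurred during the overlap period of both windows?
4

To find overlap events:

1. Window A: 17/Dec/2024:10:02:00 to 17/Dec/2024:10:20:00
2. Window B: 17/Dec/2024:10:05:00 to 17/Dec/2024:10:18:00
3. Overlap period: 17/Dec/2024:10:05:00 to 17/Dec/2024:10:18:00
4. Count LOGOUT events in overlap: 4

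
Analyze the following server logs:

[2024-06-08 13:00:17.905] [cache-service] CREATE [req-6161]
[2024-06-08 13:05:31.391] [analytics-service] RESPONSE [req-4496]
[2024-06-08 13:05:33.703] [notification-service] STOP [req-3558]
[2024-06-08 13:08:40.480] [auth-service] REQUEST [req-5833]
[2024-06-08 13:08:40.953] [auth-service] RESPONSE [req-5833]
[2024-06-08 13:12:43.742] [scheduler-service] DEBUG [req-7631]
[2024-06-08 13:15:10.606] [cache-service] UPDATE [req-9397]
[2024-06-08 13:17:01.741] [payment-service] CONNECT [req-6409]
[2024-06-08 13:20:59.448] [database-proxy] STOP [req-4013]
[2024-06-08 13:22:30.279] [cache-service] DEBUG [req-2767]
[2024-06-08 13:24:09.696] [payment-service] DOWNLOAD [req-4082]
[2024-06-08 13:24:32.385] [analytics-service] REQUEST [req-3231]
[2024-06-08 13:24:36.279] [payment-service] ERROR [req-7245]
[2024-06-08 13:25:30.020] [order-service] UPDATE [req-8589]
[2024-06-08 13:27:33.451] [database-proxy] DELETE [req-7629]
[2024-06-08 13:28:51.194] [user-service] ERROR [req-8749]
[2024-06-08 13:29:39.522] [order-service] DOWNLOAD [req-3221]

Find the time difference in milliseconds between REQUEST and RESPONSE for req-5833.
473

To calculate latency:

1. Find REQUEST with id req-5833: 2024-06-08 13:08:40.480
2. Find RESPONSE with id req-5833: 2024-06-08 13:08:40.953
3. Latency: 2024-06-08 13:08:40.953 - 2024-06-08 13:08:40.480 = 473ms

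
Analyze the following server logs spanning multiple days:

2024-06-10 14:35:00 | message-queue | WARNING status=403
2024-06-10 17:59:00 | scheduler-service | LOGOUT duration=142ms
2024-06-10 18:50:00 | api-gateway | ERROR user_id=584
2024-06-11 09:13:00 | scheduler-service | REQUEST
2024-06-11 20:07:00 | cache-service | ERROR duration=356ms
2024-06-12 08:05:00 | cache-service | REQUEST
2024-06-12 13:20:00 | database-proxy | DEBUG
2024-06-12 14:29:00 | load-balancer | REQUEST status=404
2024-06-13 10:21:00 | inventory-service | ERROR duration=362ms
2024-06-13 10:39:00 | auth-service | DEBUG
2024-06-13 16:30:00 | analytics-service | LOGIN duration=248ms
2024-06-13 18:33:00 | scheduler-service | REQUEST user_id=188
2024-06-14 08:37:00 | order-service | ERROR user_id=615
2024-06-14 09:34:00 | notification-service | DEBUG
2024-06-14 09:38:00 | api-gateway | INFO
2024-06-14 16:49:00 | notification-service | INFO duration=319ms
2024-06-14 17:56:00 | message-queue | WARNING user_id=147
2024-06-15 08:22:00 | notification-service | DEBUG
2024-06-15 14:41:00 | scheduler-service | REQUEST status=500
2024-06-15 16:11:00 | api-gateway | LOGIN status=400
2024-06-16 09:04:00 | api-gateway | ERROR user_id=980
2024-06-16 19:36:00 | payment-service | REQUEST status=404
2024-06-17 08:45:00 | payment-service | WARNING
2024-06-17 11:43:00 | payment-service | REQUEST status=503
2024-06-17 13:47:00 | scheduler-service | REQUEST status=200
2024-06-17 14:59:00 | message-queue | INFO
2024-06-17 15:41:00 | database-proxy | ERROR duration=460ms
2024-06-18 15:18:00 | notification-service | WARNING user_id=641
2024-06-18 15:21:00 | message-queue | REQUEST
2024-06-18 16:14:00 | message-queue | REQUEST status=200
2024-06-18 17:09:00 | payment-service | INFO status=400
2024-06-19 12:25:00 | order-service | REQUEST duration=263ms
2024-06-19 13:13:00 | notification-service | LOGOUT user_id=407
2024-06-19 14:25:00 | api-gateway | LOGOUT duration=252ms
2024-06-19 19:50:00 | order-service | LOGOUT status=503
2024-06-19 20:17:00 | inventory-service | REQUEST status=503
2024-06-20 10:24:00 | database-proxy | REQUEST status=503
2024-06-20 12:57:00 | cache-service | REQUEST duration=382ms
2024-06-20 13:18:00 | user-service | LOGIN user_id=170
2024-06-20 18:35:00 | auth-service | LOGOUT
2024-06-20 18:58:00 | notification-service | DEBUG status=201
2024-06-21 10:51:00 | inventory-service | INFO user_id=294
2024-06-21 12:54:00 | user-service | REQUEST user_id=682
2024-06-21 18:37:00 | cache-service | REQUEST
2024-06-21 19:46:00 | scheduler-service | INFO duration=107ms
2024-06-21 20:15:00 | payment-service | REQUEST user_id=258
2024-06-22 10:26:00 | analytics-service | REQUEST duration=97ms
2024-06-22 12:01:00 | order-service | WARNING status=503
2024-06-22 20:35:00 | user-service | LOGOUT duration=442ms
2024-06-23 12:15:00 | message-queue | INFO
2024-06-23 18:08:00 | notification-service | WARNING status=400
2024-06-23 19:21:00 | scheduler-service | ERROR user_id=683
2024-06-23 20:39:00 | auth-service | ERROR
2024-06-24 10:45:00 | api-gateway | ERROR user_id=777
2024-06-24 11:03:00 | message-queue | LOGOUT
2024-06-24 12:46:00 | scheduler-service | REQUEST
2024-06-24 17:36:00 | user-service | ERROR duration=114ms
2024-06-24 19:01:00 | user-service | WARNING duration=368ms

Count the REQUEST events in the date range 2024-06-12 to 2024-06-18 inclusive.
9

To filter by date range:

1. Date range: 2024-06-12 through 2024-06-18, both dates inclusive
2. Filter for REQUEST events whose date falls in this range
3. Count matching events: 9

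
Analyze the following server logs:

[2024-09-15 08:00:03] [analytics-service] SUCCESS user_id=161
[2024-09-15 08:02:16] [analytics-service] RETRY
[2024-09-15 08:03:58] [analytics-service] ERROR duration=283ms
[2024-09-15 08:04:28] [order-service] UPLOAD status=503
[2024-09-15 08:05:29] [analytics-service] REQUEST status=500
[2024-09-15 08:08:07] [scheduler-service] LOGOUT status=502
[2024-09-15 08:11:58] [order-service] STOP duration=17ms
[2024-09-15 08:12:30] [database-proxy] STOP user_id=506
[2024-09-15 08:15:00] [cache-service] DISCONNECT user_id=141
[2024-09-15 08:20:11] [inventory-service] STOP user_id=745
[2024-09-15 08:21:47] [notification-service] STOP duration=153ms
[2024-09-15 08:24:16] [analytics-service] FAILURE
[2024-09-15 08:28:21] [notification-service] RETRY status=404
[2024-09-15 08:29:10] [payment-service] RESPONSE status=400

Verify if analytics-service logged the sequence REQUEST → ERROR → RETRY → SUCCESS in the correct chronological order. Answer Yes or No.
No

To verify sequence order:

1. Find all events in sequence REQUEST → ERROR → RETRY → SUCCESS for analytics-service
2. Extract their timestamps
3. Check if timestamps are in ascending order
4. Result: No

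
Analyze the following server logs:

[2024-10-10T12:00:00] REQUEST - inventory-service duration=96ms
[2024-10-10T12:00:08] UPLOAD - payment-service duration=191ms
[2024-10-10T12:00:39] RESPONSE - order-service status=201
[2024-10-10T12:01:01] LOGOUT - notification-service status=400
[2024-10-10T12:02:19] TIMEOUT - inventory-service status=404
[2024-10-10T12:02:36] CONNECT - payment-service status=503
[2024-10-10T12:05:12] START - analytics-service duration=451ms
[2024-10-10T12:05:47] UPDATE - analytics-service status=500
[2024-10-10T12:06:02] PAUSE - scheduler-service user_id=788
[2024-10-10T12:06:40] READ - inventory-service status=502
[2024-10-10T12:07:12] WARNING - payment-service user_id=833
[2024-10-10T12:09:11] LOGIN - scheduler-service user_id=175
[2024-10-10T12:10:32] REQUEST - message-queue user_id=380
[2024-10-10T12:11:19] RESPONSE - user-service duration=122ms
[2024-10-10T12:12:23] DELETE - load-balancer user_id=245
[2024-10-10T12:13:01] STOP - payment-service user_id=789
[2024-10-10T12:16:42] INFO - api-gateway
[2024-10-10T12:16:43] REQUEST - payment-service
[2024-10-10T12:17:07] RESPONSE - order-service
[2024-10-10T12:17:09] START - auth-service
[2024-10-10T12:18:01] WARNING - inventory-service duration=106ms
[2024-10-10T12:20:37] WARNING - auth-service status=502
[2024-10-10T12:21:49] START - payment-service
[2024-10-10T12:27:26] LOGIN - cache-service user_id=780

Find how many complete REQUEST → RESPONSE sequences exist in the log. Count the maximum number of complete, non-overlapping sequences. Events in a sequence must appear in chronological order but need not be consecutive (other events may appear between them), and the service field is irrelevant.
3

To count sequences:

1. Look for pattern: REQUEST → RESPONSE
2. Greedily scan the log in chronological order, matching each sequence element in turn (ignoring service)
3. Each time the full pattern completes, increment the count and restart matching from the next event
4. Complete non-overlapping sequences found: 3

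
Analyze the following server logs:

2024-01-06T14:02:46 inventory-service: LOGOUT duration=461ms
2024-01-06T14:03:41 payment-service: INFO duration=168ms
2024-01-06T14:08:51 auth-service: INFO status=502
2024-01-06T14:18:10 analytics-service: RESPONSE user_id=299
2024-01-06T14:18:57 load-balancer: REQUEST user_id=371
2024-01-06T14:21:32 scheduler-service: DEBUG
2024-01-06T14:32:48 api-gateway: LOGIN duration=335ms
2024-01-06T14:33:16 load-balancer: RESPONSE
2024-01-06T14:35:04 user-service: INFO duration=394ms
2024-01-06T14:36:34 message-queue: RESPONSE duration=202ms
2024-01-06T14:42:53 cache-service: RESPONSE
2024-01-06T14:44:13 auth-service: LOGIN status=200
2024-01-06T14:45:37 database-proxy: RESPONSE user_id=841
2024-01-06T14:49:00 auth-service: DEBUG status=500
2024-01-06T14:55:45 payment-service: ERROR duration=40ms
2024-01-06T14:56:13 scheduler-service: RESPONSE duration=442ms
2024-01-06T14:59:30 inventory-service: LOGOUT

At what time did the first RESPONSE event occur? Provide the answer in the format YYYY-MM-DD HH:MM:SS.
2024-01-06 14:18:10

To find the first event:

1. Filter for all RESPONSE events
2. Sort by timestamp
3. Select the first one
4. Timestamp: 2024-01-06 14:18:10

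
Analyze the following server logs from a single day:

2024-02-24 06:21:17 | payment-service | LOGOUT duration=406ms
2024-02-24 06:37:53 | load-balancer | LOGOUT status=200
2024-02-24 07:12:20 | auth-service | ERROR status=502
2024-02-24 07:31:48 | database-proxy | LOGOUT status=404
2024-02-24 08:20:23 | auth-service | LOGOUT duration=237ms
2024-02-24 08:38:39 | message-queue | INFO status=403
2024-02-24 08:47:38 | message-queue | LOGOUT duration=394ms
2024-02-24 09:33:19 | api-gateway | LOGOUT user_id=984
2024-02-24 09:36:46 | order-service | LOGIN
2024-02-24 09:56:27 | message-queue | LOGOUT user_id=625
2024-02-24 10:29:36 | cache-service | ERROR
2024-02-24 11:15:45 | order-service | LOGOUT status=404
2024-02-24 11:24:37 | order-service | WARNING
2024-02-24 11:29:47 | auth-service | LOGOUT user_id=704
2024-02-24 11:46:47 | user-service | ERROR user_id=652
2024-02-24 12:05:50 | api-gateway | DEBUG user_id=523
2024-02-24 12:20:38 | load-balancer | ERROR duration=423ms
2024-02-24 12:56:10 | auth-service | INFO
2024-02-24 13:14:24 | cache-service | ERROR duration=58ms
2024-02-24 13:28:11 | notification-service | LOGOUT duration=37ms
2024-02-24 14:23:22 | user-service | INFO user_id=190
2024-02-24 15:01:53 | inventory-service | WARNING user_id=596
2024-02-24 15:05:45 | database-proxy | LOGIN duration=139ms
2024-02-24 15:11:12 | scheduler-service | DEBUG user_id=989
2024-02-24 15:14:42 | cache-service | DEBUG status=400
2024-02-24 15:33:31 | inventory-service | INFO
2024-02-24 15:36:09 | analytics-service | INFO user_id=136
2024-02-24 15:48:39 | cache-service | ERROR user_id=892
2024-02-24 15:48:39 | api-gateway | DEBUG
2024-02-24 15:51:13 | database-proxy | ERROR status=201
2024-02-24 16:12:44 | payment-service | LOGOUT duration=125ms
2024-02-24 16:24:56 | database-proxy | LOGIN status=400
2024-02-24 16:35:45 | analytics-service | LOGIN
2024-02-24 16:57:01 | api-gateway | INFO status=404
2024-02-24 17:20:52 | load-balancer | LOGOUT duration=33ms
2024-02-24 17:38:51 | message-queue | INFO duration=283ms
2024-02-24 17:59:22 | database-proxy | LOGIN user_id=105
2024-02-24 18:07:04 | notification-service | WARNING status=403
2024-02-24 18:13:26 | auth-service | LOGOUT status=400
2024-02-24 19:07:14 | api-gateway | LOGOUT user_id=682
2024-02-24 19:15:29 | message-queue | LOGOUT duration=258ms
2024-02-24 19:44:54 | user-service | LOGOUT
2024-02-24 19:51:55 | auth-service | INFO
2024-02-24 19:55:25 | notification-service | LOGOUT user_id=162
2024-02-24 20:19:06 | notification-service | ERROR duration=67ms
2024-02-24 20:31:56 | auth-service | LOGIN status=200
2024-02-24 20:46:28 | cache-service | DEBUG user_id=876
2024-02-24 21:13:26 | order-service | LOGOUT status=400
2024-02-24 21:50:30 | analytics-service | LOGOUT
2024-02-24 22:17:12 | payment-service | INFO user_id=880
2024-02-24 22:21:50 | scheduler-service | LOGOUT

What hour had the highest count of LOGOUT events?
19

To find the peak hour:

1. Group all LOGOUT events by hour
2. Count events in each hour
3. Find hour with maximum count
4. Peak hour: 19 (with 4 events)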